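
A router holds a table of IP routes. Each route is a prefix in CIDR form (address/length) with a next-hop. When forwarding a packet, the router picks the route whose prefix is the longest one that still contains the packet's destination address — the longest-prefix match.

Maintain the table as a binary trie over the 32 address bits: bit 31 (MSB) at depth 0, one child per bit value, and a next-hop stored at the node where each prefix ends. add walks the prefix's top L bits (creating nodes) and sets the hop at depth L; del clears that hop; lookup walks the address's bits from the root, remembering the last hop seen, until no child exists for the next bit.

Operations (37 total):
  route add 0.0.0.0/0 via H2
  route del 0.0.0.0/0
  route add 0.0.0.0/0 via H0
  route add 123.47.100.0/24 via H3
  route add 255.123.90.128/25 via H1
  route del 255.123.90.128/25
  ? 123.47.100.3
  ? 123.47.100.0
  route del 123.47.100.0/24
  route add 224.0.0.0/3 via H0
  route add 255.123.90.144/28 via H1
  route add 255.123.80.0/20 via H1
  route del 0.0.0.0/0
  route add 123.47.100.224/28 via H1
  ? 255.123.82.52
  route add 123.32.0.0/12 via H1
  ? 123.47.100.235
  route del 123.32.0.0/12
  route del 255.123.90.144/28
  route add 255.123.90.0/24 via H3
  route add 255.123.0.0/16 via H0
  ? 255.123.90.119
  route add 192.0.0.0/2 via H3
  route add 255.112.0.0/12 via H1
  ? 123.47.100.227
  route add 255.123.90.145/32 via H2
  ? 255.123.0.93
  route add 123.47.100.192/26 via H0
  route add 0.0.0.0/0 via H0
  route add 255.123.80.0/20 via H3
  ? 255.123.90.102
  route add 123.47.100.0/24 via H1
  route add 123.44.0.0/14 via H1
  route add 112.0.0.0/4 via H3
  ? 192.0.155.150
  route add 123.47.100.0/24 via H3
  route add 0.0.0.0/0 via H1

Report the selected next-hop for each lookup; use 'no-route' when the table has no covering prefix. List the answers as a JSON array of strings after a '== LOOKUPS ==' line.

Process each operation:
  add 0.0.0.0/0 -> H2 at depth 0
  - 0.0.0.0/0 clear@0
  add 0.0.0.0/0 -> H0 at depth 0
  add 123.47.100.0/24 -> H3 at depth 24
  add 255.123.90.128/25 -> H1 at depth 25
  - 255.123.90.128/25 clear@25
  lookup 123.47.100.3: bits 011110110010111101100100 walk d0:H0→d1:-→d2:-→d3:-→d4:-→d5:-→d6:-→d7:-→d8:-→d9:-→d10:-→d11:-→d12:-→d13:-→d14:-→d15:-→d16:-→d17:-→d18:-→d19:-→d20:-→d21:-→d22:-→d23:-→d24:H3 -> H3
  lookup 123.47.100.0: bits 011110110010111101100100 walk d0:H0→d1:-→d2:-→d3:-→d4:-→d5:-→d6:-→d7:-→d8:-→d9:-→d10:-→d11:-→d12:-→d13:-→d14:-→d15:-→d16:-→d17:-→d18:-→d19:-→d20:-→d21:-→d22:-→d23:-→d24:H3 -> H3
  - 123.47.100.0/24 clear@24
  add 224.0.0.0/3 -> H0 at depth 3
  add 255.123.90.144/28 -> H1 at depth 28
  add 255.123.80.0/20 -> H1 at depth 20
  - 0.0.0.0/0 clear@0
  add 123.47.100.224/28 -> H1 at depth 28
  lookup 255.123.82.52: bits 11111111011110110101 walk d0:-→d1:-→d2:-→d3:H0→d4:-→d5:-→d6:-→d7:-→d8:-→d9:-→d10:-→d11:-→d12:-→d13:-→d14:-→d15:-→d16:-→d17:-→d18:-→d19:-→d20:H1 -> H1
  add 123.32.0.0/12 -> H1 at depth 12
  lookup 123.47.100.235: bits 0111101100101111011001001110 walk d0:-→d1:-→d2:-→d3:-→d4:-→d5:-→d6:-→d7:-→d8:-→d9:-→d10:-→d11:-→d12:H1→d13:-→d14:-→d15:-→d16:-→d17:-→d18:-→d19:-→d20:-→d21:-→d22:-→d23:-→d24:-→d25:-→d26:-→d27:-→d28:H1 -> H1
  - 123.32.0.0/12 clear@12
  - 255.123.90.144/28 clear@28
  add 255.123.90.0/24 -> H3 at depth 24
  add 255.123.0.0/16 -> H0 at depth 16
  lookup 255.123.90.119: bits 111111110111101101011010 walk d0:-→d1:-→d2:-→d3:H0→d4:-→d5:-→d6:-→d7:-→d8:-→d9:-→d10:-→d11:-→d12:-→d13:-→d14:-→d15:-→d16:H0→d17:-→d18:-→d19:-→d20:H1→d21:-→d22:-→d23:-→d24:H3 -> H3
  add 192.0.0.0/2 -> H3 at depth 2
  add 255.112.0.0/12 -> H1 at depth 12
  lookup 123.47.100.227: bits 0111101100101111011001001110 walk d0:-→d1:-→d2:-→d3:-→d4:-→d5:-→d6:-→d7:-→d8:-→d9:-→d10:-→d11:-→d12:-→d13:-→d14:-→d15:-→d16:-→d17:-→d18:-→d19:-→d20:-→d21:-→d22:-→d23:-→d24:-→d25:-→d26:-→d27:-→d28:H1 -> H1
  add 255.123.90.145/32 -> H2 at depth 32
  lookup 255.123.0.93: bits 11111111011110110 walk d0:-→d1:-→d2:H3→d3:H0→d4:-→d5:-→d6:-→d7:-→d8:-→d9:-→d10:-→d11:-→d12:H1→d13:-→d14:-→d15:-→d16:H0→d17:- -> H0
  add 123.47.100.192/26 -> H0 at depth 26
  add 0.0.0.0/0 -> H0 at depth 0
  add 255.123.80.0/20 -> H3 at depth 20
  lookup 255.123.90.102: bits 111111110111101101011010 walk d0:H0→d1:-→d2:H3→d3:H0→d4:-→d5:-→d6:-→d7:-→d8:-→d9:-→d10:-→d11:-→d12:H1→d13:-→d14:-→d15:-→d16:H0→d17:-→d18:-→d19:-→d20:H3→d21:-→d22:-→d23:-→d24:H3 -> H3
  add 123.47.100.0/24 -> H1 at depth 24
  add 123.44.0.0/14 -> H1 at depth 14
  add 112.0.0.0/4 -> H3 at depth 4
  lookup 192.0.155.150: bits 11 walk d0:H0→d1:-→d2:H3 -> H3
  add 123.47.100.0/24 -> H3 at depth 24
  add 0.0.0.0/0 -> H1 at depth 0

== LOOKUPS ==
["H3","H3","H1","H1","H3","H1","H0","H3","H3"]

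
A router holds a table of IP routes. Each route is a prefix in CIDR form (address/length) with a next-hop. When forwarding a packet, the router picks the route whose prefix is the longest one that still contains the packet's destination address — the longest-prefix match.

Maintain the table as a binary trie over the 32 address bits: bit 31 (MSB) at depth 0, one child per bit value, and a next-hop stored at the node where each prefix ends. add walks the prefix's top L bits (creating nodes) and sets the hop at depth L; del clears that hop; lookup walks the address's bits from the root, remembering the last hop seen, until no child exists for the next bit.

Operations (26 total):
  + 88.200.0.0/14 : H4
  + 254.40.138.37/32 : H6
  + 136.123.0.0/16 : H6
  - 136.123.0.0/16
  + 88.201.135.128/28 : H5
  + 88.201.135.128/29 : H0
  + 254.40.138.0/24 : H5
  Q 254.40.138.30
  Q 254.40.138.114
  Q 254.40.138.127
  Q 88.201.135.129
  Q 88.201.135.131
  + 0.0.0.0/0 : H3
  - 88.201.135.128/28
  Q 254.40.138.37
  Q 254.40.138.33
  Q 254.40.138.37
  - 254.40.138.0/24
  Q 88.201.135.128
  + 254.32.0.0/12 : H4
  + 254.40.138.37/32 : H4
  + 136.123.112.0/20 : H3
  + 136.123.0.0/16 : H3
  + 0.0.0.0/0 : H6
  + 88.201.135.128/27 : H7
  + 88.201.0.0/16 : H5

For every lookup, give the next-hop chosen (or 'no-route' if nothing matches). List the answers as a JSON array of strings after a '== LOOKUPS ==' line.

Apply in order:
  + 88.200.0.0/14 (H4) depth=14
  + 254.40.138.37/32 (H6) depth=32
  + 136.123.0.0/16 (H6) depth=16
  del 136.123.0.0/16 (clear depth 16)
  + 88.201.135.128/28 (H5) depth=28
  + 88.201.135.128/29 (H0) depth=29
  + 254.40.138.0/24 (H5) depth=24
  Q 254.40.138.30: descend 11111110001010001000101000 ; hops seen [H5] ; pick H5
  Q 254.40.138.114: descend 1111111000101000100010100 ; hops seen [H5] ; pick H5
  Q 254.40.138.127: descend 1111111000101000100010100 ; hops seen [H5] ; pick H5
  Q 88.201.135.129: descend 01011000110010011000011110000 ; hops seen [H4,H5,H0] ; pick H0
  Q 88.201.135.131: descend 01011000110010011000011110000 ; hops seen [H4,H5,H0] ; pick H0
  + 0.0.0.0/0 (H3) depth=0
  del 88.201.135.128/28 (clear depth 28)
  Q 254.40.138.37: descend 11111110001010001000101000100101 ; hops seen [H3,H5,H6] ; pick H6
  Q 254.40.138.33: descend 11111110001010001000101000100 ; hops seen [H3,H5] ; pick H5
  Q 254.40.138.37: descend 11111110001010001000101000100101 ; hops seen [H3,H5,H6] ; pick H6
  del 254.40.138.0/24 (clear depth 24)
  Q 88.201.135.128: descend 01011000110010011000011110000 ; hops seen [H3,H4,H0] ; pick H0
  + 254.32.0.0/12 (H4) depth=12
  + 254.40.138.37/32 (H4) depth=32
  + 136.123.112.0/20 (H3) depth=20
  + 136.123.0.0/16 (H3) depth=16
  + 0.0.0.0/0 (H6) depth=0
  + 88.201.135.128/27 (H7) depth=27
  + 88.201.0.0/16 (H5) depth=16

== LOOKUPS ==
["H5","H5","H5","H0","H0","H6","H5","H6","H0"]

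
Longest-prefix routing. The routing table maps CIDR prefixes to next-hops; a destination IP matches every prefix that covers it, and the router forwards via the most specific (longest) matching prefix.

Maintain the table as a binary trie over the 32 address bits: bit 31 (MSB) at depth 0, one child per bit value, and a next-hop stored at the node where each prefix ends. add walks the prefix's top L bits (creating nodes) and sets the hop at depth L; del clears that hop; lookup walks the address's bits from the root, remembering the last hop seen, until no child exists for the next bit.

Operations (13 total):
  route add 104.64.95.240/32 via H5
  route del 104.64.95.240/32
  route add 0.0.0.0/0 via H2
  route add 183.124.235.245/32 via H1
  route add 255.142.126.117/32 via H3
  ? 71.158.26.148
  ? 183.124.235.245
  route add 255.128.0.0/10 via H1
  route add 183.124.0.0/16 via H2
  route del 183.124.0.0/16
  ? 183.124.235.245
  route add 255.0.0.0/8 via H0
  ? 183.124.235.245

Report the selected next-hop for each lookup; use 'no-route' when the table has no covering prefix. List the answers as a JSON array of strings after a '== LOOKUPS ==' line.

Process each operation:
  add 104.64.95.240/32 -> H5 at depth 32
  - 104.64.95.240/32 clear@32
  add 0.0.0.0/0 -> H2 at depth 0
  add 183.124.235.245/32 -> H1 at depth 32
  add 255.142.126.117/32 -> H3 at depth 32
  lookup 71.158.26.148: bits 01 walk d0:H2→d1:-→d2:- -> H2
  lookup 183.124.235.245: bits 10110111011111001110101111110101 walk d0:H2→d1:-→d2:-→d3:-→d4:-→d5:-→d6:-→d7:-→d8:-→d9:-→d10:-→d11:-→d12:-→d13:-→d14:-→d15:-→d16:-→d17:-→d18:-→d19:-→d20:-→d21:-→d22:-→d23:-→d24:-→d25:-→d26:-→d27:-→d28:-→d29:-→d30:-→d31:-→d32:H1 -> H1
  add 255.128.0.0/10 -> H1 at depth 10
  add 183.124.0.0/16 -> H2 at depth 16
  - 183.124.0.0/16 clear@16
  lookup 183.124.235.245: bits 10110111011111001110101111110101 walk d0:H2→d1:-→d2:-→d3:-→d4:-→d5:-→d6:-→d7:-→d8:-→d9:-→d10:-→d11:-→d12:-→d13:-→d14:-→d15:-→d16:-→d17:-→d18:-→d19:-→d20:-→d21:-→d22:-→d23:-→d24:-→d25:-→d26:-→d27:-→d28:-→d29:-→d30:-→d31:-→d32:H1 -> H1
  add 255.0.0.0/8 -> H0 at depth 8
  lookup 183.124.235.245: bits 10110111011111001110101111110101 walk d0:H2→d1:-→d2:-→d3:-→d4:-→d5:-→d6:-→d7:-→d8:-→d9:-→d10:-→d11:-→d12:-→d13:-→d14:-→d15:-→d16:-→d17:-→d18:-→d19:-→d20:-→d21:-→d22:-→d23:-→d24:-→d25:-→d26:-→d27:-→d28:-→d29:-→d30:-→d31:-→d32:H1 -> H1

== LOOKUPS ==
["H2","H1","H1","H1"]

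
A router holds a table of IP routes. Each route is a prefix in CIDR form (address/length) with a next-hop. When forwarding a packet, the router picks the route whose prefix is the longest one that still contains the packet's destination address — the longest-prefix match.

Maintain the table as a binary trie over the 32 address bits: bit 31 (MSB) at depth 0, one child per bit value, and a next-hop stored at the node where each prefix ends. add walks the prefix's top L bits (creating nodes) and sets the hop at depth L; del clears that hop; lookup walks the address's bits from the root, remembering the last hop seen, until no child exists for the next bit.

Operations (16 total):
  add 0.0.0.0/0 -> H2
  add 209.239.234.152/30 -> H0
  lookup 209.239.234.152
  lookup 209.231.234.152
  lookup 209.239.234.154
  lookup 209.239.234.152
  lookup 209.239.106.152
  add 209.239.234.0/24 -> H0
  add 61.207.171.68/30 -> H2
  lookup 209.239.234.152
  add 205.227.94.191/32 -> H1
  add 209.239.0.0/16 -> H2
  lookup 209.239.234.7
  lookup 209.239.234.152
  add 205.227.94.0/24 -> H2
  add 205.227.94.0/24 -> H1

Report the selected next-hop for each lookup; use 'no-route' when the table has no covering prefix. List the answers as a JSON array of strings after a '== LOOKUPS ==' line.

Trace:
  + 0.0.0.0/0 (H2) depth=0
  + 209.239.234.152/30 (H0) depth=30
  lookup 209.239.234.152: bits 110100011110111111101010100110 walk d0:H2→d1:-→d2:-→d3:-→d4:-→d5:-→d6:-→d7:-→d8:-→d9:-→d10:-→d11:-→d12:-→d13:-→d14:-→d15:-→d16:-→d17:-→d18:-→d19:-→d20:-→d21:-→d22:-→d23:-→d24:-→d25:-→d26:-→d27:-→d28:-→d29:-→d30:H0 -> H0
  lookup 209.231.234.152: bits 110100011110 walk d0:H2→d1:-→d2:-→d3:-→d4:-→d5:-→d6:-→d7:-→d8:-→d9:-→d10:-→d11:-→d12:- -> H2
  lookup 209.239.234.154: bits 110100011110111111101010100110 walk d0:H2→d1:-→d2:-→d3:-→d4:-→d5:-→d6:-→d7:-→d8:-→d9:-→d10:-→d11:-→d12:-→d13:-→d14:-→d15:-→d16:-→d17:-→d18:-→d19:-→d20:-→d21:-→d22:-→d23:-→d24:-→d25:-→d26:-→d27:-→d28:-→d29:-→d30:H0 -> H0
  lookup 209.239.234.152: bits 110100011110111111101010100110 walk d0:H2→d1:-→d2:-→d3:-→d4:-→d5:-→d6:-→d7:-→d8:-→d9:-→d10:-→d11:-→d12:-→d13:-→d14:-→d15:-→d16:-→d17:-→d18:-→d19:-→d20:-→d21:-→d22:-→d23:-→d24:-→d25:-→d26:-→d27:-→d28:-→d29:-→d30:H0 -> H0
  lookup 209.239.106.152: bits 1101000111101111 walk d0:H2→d1:-→d2:-→d3:-→d4:-→d5:-→d6:-→d7:-→d8:-→d9:-→d10:-→d11:-→d12:-→d13:-→d14:-→d15:-→d16:- -> H2
  + 209.239.234.0/24 (H0) depth=24
  + 61.207.171.68/30 (H2) depth=30
  lookup 209.239.234.152: bits 110100011110111111101010100110 walk d0:H2→d1:-→d2:-→d3:-→d4:-→d5:-→d6:-→d7:-→d8:-→d9:-→d10:-→d11:-→d12:-→d13:-→d14:-→d15:-→d16:-→d17:-→d18:-→d19:-→d20:-→d21:-→d22:-→d23:-→d24:H0→d25:-→d26:-→d27:-→d28:-→d29:-→d30:H0 -> H0
  + 205.227.94.191/32 (H1) depth=32
  + 209.239.0.0/16 (H2) depth=16
  lookup 209.239.234.7: bits 110100011110111111101010 walk d0:H2→d1:-→d2:-→d3:-→d4:-→d5:-→d6:-→d7:-→d8:-→d9:-→d10:-→d11:-→d12:-→d13:-→d14:-→d15:-→d16:H2→d17:-→d18:-→d19:-→d20:-→d21:-→d22:-→d23:-→d24:H0 -> H0
  lookup 209.239.234.152: bits 110100011110111111101010100110 walk d0:H2→d1:-→d2:-→d3:-→d4:-→d5:-→d6:-→d7:-→d8:-→d9:-→d10:-→d11:-→d12:-→d13:-→d14:-→d15:-→d16:H2→d17:-→d18:-→d19:-→d20:-→d21:-→d22:-→d23:-→d24:H0→d25:-→d26:-→d27:-→d28:-→d29:-→d30:H0 -> H0
  + 205.227.94.0/24 (H2) depth=24
  + 205.227.94.0/24 (H1) depth=24

== LOOKUPS ==
["H0","H2","H0","H0","H2","H0","H0","H0"]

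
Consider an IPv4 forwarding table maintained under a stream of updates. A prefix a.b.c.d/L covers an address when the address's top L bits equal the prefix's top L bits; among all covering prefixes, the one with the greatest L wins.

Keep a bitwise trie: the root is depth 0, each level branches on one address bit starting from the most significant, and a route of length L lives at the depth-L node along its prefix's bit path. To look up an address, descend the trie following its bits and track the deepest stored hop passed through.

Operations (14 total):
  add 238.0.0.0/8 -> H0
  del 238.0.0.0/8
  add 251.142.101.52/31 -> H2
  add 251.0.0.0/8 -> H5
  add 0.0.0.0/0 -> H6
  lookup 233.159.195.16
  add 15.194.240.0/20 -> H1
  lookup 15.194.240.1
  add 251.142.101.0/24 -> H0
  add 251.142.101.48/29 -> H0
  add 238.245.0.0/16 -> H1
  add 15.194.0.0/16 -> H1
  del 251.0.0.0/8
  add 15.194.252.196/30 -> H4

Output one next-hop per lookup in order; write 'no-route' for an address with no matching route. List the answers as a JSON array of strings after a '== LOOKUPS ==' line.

Trace:
  + 238.0.0.0/8 (H0) depth=8
  - 238.0.0.0/8 clear@8
  + 251.142.101.52/31 (H2) depth=31
  + 251.0.0.0/8 (H5) depth=8
  + 0.0.0.0/0 (H6) depth=0
  lookup 233.159.195.16: bits 11101 walk d0:H6→d1:-→d2:-→d3:-→d4:-→d5:- -> H6
  + 15.194.240.0/20 (H1) depth=20
  lookup 15.194.240.1: bits 00001111110000101111 walk d0:H6→d1:-→d2:-→d3:-→d4:-→d5:-→d6:-→d7:-→d8:-→d9:-→d10:-→d11:-→d12:-→d13:-→d14:-→d15:-→d16:-→d17:-→d18:-→d19:-→d20:H1 -> H1
  + 251.142.101.0/24 (H0) depth=24
  + 251.142.101.48/29 (H0) depth=29
  + 238.245.0.0/16 (H1) depth=16
  + 15.194.0.0/16 (H1) depth=16
  - 251.0.0.0/8 clear@8
  + 15.194.252.196/30 (H4) depth=30

== LOOKUPS ==
["H6","H1"]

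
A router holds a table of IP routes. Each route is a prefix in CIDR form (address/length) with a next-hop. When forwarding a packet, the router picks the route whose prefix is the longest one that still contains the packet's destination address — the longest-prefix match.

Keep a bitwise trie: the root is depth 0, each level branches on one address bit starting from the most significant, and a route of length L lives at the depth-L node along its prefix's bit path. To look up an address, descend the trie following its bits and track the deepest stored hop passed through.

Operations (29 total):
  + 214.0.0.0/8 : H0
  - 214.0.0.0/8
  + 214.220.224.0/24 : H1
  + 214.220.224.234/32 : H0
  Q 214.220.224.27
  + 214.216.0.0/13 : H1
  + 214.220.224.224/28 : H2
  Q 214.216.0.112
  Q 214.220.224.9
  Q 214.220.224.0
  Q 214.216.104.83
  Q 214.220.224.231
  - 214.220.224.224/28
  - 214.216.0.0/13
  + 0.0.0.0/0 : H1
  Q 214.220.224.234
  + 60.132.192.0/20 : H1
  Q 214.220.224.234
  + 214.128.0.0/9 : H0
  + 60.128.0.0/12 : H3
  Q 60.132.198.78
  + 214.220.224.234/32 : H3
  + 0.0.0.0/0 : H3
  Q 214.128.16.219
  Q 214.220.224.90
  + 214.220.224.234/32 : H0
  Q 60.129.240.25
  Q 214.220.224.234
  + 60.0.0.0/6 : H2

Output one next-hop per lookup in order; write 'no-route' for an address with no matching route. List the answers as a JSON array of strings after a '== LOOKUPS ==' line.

Trace:
  + 214.0.0.0/8 (H0) depth=8
  - 214.0.0.0/8 clear@8
  + 214.220.224.0/24 (H1) depth=24
  + 214.220.224.234/32 (H0) depth=32
  ? 214.220.224.27  path d0:-→d1:-→d2:-→d3:-→d4:-→d5:-→d6:-→d7:-→d8:-→d9:-→d10:-→d11:-→d12:-→d13:-→d14:-→d15:-→d16:-→d17:-→d18:-→d19:-→d20:-→d21:-→d22:-→d23:-→d24:H1  best=H1
  + 214.216.0.0/13 (H1) depth=13
  + 214.220.224.224/28 (H2) depth=28
  ? 214.216.0.112  path d0:-→d1:-→d2:-→d3:-→d4:-→d5:-→d6:-→d7:-→d8:-→d9:-→d10:-→d11:-→d12:-→d13:H1  best=H1
  ? 214.220.224.9  path d0:-→d1:-→d2:-→d3:-→d4:-→d5:-→d6:-→d7:-→d8:-→d9:-→d10:-→d11:-→d12:-→d13:H1→d14:-→d15:-→d16:-→d17:-→d18:-→d19:-→d20:-→d21:-→d22:-→d23:-→d24:H1  best=H1
  ? 214.220.224.0  path d0:-→d1:-→d2:-→d3:-→d4:-→d5:-→d6:-→d7:-→d8:-→d9:-→d10:-→d11:-→d12:-→d13:H1→d14:-→d15:-→d16:-→d17:-→d18:-→d19:-→d20:-→d21:-→d22:-→d23:-→d24:H1  best=H1
  ? 214.216.104.83  path d0:-→d1:-→d2:-→d3:-→d4:-→d5:-→d6:-→d7:-→d8:-→d9:-→d10:-→d11:-→d12:-→d13:H1  best=H1
  ? 214.220.224.231  path d0:-→d1:-→d2:-→d3:-→d4:-→d5:-→d6:-→d7:-→d8:-→d9:-→d10:-→d11:-→d12:-→d13:H1→d14:-→d15:-→d16:-→d17:-→d18:-→d19:-→d20:-→d21:-→d22:-→d23:-→d24:H1→d25:-→d26:-→d27:-→d28:H2  best=H2
  - 214.220.224.224/28 clear@28
  - 214.216.0.0/13 clear@13
  + 0.0.0.0/0 (H1) depth=0
  ? 214.220.224.234  path d0:H1→d1:-→d2:-→d3:-→d4:-→d5:-→d6:-→d7:-→d8:-→d9:-→d10:-→d11:-→d12:-→d13:-→d14:-→d15:-→d16:-→d17:-→d18:-→d19:-→d20:-→d21:-→d22:-→d23:-→d24:H1→d25:-→d26:-→d27:-→d28:-→d29:-→d30:-→d31:-→d32:H0  best=H0
  + 60.132.192.0/20 (H1) depth=20
  ? 214.220.224.234  path d0:H1→d1:-→d2:-→d3:-→d4:-→d5:-→d6:-→d7:-→d8:-→d9:-→d10:-→d11:-→d12:-→d13:-→d14:-→d15:-→d16:-→d17:-→d18:-→d19:-→d20:-→d21:-→d22:-→d23:-→d24:H1→d25:-→d26:-→d27:-→d28:-→d29:-→d30:-→d31:-→d32:H0  best=H0
  + 214.128.0.0/9 (H0) depth=9
  + 60.128.0.0/12 (H3) depth=12
  ? 60.132.198.78  path d0:H1→d1:-→d2:-→d3:-→d4:-→d5:-→d6:-→d7:-→d8:-→d9:-→d10:-→d11:-→d12:H3→d13:-→d14:-→d15:-→d16:-→d17:-→d18:-→d19:-→d20:H1  best=H1
  + 214.220.224.234/32 (H3) depth=32
  + 0.0.0.0/0 (H3) depth=0
  ? 214.128.16.219  path d0:H3→d1:-→d2:-→d3:-→d4:-→d5:-→d6:-→d7:-→d8:-→d9:H0  best=H0
  ? 214.220.224.90  path d0:H3→d1:-→d2:-→d3:-→d4:-→d5:-→d6:-→d7:-→d8:-→d9:H0→d10:-→d11:-→d12:-→d13:-→d14:-→d15:-→d16:-→d17:-→d18:-→d19:-→d20:-→d21:-→d22:-→d23:-→d24:H1  best=H1
  + 214.220.224.234/32 (H0) depth=32
  ? 60.129.240.25  path d0:H3→d1:-→d2:-→d3:-→d4:-→d5:-→d6:-→d7:-→d8:-→d9:-→d10:-→d11:-→d12:H3→d13:-  best=H3
  ? 214.220.224.234  path d0:H3→d1:-→d2:-→d3:-→d4:-→d5:-→d6:-→d7:-→d8:-→d9:H0→d10:-→d11:-→d12:-→d13:-→d14:-→d15:-→d16:-→d17:-→d18:-→d19:-→d20:-→d21:-→d22:-→d23:-→d24:H1→d25:-→d26:-→d27:-→d28:-→d29:-→d30:-→d31:-→d32:H0  best=H0
  + 60.0.0.0/6 (H2) depth=6

== LOOKUPS ==
["H1","H1","H1","H1","H1","H2","H0","H0","H1","H0","H1","H3","H0"]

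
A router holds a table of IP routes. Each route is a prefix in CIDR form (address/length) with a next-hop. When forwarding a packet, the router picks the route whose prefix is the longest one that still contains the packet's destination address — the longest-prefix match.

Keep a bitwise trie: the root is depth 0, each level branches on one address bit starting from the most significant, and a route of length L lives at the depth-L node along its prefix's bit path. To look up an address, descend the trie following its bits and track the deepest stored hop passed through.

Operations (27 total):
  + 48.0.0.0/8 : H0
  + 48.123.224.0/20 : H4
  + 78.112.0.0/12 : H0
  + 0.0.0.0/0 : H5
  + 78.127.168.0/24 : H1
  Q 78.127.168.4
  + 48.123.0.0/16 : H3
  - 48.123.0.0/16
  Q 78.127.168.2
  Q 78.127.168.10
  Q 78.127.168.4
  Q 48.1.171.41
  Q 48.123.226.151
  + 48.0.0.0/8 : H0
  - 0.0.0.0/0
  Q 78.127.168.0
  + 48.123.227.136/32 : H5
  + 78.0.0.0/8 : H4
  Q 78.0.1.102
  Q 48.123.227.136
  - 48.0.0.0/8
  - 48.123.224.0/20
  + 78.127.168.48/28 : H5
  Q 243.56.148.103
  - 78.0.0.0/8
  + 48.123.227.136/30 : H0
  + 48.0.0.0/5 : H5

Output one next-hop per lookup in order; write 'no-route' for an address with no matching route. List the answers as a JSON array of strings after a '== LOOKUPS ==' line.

Process each operation:
  + 48.0.0.0/8 (H0) depth=8
  + 48.123.224.0/20 (H4) depth=20
  + 78.112.0.0/12 (H0) depth=12
  + 0.0.0.0/0 (H5) depth=0
  + 78.127.168.0/24 (H1) depth=24
  Q 78.127.168.4: descend 010011100111111110101000 ; hops seen [H5,H0,H1] ; pick H1
  + 48.123.0.0/16 (H3) depth=16
  - 48.123.0.0/16 clear@16
  Q 78.127.168.2: descend 010011100111111110101000 ; hops seen [H5,H0,H1] ; pick H1
  Q 78.127.168.10: descend 010011100111111110101000 ; hops seen [H5,H0,H1] ; pick H1
  Q 78.127.168.4: descend 010011100111111110101000 ; hops seen [H5,H0,H1] ; pick H1
  Q 48.1.171.41: descend 001100000 ; hops seen [H5,H0] ; pick H0
  Q 48.123.226.151: descend 00110000011110111110 ; hops seen [H5,H0,H4] ; pick H4
  + 48.0.0.0/8 (H0) depth=8
  - 0.0.0.0/0 clear@0
  Q 78.127.168.0: descend 010011100111111110101000 ; hops seen [H0,H1] ; pick H1
  + 48.123.227.136/32 (H5) depth=32
  + 78.0.0.0/8 (H4) depth=8
  Q 78.0.1.102: descend 010011100 ; hops seen [H4] ; pick H4
  Q 48.123.227.136: descend 00110000011110111110001110001000 ; hops seen [H0,H4,H5] ; pick H5
  - 48.0.0.0/8 clear@8
  - 48.123.224.0/20 clear@20
  + 78.127.168.48/28 (H5) depth=28
  Q 243.56.148.103: descend ε ; hops seen [∅] ; pick no-route
  - 78.0.0.0/8 clear@8
  + 48.123.227.136/30 (H0) depth=30
  + 48.0.0.0/5 (H5) depth=5

== LOOKUPS ==
["H1","H1","H1","H1","H0","H4","H1","H4","H5","no-route"]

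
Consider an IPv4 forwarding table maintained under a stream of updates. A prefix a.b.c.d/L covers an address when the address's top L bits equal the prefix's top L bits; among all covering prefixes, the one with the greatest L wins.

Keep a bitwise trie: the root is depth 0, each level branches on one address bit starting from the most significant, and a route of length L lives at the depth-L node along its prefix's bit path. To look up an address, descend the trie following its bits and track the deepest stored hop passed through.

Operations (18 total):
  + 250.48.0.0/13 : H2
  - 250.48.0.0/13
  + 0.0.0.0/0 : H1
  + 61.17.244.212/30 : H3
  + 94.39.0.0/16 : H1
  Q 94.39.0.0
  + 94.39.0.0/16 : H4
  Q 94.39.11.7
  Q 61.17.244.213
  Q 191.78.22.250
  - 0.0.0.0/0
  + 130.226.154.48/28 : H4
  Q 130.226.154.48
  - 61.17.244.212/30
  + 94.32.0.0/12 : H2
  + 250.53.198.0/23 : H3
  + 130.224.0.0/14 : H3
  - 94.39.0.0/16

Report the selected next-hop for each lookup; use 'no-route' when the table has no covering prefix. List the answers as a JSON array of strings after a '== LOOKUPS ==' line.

Apply in order:
  + 250.48.0.0/13 (H2) depth=13
  del 250.48.0.0/13 (clear depth 13)
  + 0.0.0.0/0 (H1) depth=0
  + 61.17.244.212/30 (H3) depth=30
  + 94.39.0.0/16 (H1) depth=16
  lookup 94.39.0.0: bits 0101111000100111 walk d0:H1→d1:-→d2:-→d3:-→d4:-→d5:-→d6:-→d7:-→d8:-→d9:-→d10:-→d11:-→d12:-→d13:-→d14:-→d15:-→d16:H1 -> H1
  + 94.39.0.0/16 (H4) depth=16
  lookup 94.39.11.7: bits 0101111000100111 walk d0:H1→d1:-→d2:-→d3:-→d4:-→d5:-→d6:-→d7:-→d8:-→d9:-→d10:-→d11:-→d12:-→d13:-→d14:-→d15:-→d16:H4 -> H4
  lookup 61.17.244.213: bits 001111010001000111110100110101 walk d0:H1→d1:-→d2:-→d3:-→d4:-→d5:-→d6:-→d7:-→d8:-→d9:-→d10:-→d11:-→d12:-→d13:-→d14:-→d15:-→d16:-→d17:-→d18:-→d19:-→d20:-→d21:-→d22:-→d23:-→d24:-→d25:-→d26:-→d27:-→d28:-→d29:-→d30:H3 -> H3
  lookup 191.78.22.250: bits 1 walk d0:H1→d1:- -> H1
  del 0.0.0.0/0 (clear depth 0)
  + 130.226.154.48/28 (H4) depth=28
  lookup 130.226.154.48: bits 1000001011100010100110100011 walk d0:-→d1:-→d2:-→d3:-→d4:-→d5:-→d6:-→d7:-→d8:-→d9:-→d10:-→d11:-→d12:-→d13:-→d14:-→d15:-→d16:-→d17:-→d18:-→d19:-→d20:-→d21:-→d22:-→d23:-→d24:-→d25:-→d26:-→d27:-→d28:H4 -> H4
  del 61.17.244.212/30 (clear depth 30)
  + 94.32.0.0/12 (H2) depth=12
  + 250.53.198.0/23 (H3) depth=23
  + 130.224.0.0/14 (H3) depth=14
  del 94.39.0.0/16 (clear depth 16)

== LOOKUPS ==
["H1","H4","H3","H1","H4"]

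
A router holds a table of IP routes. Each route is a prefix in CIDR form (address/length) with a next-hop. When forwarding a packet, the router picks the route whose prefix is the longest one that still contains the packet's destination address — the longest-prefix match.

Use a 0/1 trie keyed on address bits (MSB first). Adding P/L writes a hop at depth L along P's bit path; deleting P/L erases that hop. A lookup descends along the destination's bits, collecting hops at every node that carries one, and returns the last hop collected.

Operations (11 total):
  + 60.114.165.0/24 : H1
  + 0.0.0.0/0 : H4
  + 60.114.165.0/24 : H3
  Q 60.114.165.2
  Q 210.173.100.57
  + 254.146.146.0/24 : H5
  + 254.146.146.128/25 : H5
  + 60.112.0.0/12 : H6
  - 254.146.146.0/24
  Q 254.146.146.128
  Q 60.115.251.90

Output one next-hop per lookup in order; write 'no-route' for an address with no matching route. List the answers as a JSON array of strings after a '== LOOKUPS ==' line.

Process each operation:
  + 60.114.165.0/24 (H1) depth=24
  + 0.0.0.0/0 (H4) depth=0
  + 60.114.165.0/24 (H3) depth=24
  ? 60.114.165.2  path d0:H4→d1:-→d2:-→d3:-→d4:-→d5:-→d6:-→d7:-→d8:-→d9:-→d10:-→d11:-→d12:-→d13:-→d14:-→d15:-→d16:-→d17:-→d18:-→d19:-→d20:-→d21:-→d22:-→d23:-→d24:H3  best=H3
  ? 210.173.100.57  path d0:H4  best=H4
  + 254.146.146.0/24 (H5) depth=24
  + 254.146.146.128/25 (H5) depth=25
  + 60.112.0.0/12 (H6) depth=12
  - 254.146.146.0/24 clear@24
  ? 254.146.146.128  path d0:H4→d1:-→d2:-→d3:-→d4:-→d5:-→d6:-→d7:-→d8:-→d9:-→d10:-→d11:-→d12:-→d13:-→d14:-→d15:-→d16:-→d17:-→d18:-→d19:-→d20:-→d21:-→d22:-→d23:-→d24:-→d25:H5  best=H5
  ? 60.115.251.90  path d0:H4→d1:-→d2:-→d3:-→d4:-→d5:-→d6:-→d7:-→d8:-→d9:-→d10:-→d11:-→d12:H6→d13:-→d14:-→d15:-  best=H6

== LOOKUPS ==
["H3","H4","H5","H6"]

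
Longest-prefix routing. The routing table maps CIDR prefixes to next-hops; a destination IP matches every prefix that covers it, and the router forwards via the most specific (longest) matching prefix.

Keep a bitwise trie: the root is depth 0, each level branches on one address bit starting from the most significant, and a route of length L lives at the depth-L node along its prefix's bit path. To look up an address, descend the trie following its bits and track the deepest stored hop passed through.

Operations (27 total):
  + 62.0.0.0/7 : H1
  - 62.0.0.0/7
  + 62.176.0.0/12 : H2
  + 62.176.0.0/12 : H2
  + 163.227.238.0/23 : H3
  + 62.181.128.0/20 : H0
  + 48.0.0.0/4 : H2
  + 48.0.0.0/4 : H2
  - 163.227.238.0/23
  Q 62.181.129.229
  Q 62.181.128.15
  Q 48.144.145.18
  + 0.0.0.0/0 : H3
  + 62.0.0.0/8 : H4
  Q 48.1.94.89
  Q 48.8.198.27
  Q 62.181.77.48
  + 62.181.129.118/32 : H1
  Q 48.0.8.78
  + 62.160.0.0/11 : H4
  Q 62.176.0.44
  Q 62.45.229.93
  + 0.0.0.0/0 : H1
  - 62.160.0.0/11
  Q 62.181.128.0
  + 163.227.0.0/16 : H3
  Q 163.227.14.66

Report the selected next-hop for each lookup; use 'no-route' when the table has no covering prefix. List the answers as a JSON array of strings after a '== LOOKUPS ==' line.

Process each operation:
  + 62.0.0.0/7 (H1) depth=7
  del 62.0.0.0/7 (clear depth 7)
  + 62.176.0.0/12 (H2) depth=12
  + 62.176.0.0/12 (H2) depth=12
  + 163.227.238.0/23 (H3) depth=23
  + 62.181.128.0/20 (H0) depth=20
  + 48.0.0.0/4 (H2) depth=4
  + 48.0.0.0/4 (H2) depth=4
  del 163.227.238.0/23 (clear depth 23)
  Q 62.181.129.229: descend 00111110101101011000 ; hops seen [H2,H2,H0] ; pick H0
  Q 62.181.128.15: descend 00111110101101011000 ; hops seen [H2,H2,H0] ; pick H0
  Q 48.144.145.18: descend 0011 ; hops seen [H2] ; pick H2
  + 0.0.0.0/0 (H3) depth=0
  + 62.0.0.0/8 (H4) depth=8
  Q 48.1.94.89: descend 0011 ; hops seen [H3,H2] ; pick H2
  Q 48.8.198.27: descend 0011 ; hops seen [H3,H2] ; pick H2
  Q 62.181.77.48: descend 0011111010110101 ; hops seen [H3,H2,H4,H2] ; pick H2
  + 62.181.129.118/32 (H1) depth=32
  Q 48.0.8.78: descend 0011 ; hops seen [H3,H2] ; pick H2
  + 62.160.0.0/11 (H4) depth=11
  Q 62.176.0.44: descend 0011111010110 ; hops seen [H3,H2,H4,H4,H2] ; pick H2
  Q 62.45.229.93: descend 00111110 ; hops seen [H3,H2,H4] ; pick H4
  + 0.0.0.0/0 (H1) depth=0
  del 62.160.0.0/11 (clear depth 11)
  Q 62.181.128.0: descend 00111110101101011000000 ; hops seen [H1,H2,H4,H2,H0] ; pick H0
  + 163.227.0.0/16 (H3) depth=16
  Q 163.227.14.66: descend 1010001111100011 ; hops seen [H1,H3] ; pick H3

== LOOKUPS ==
["H0","H0","H2","H2","H2","H2","H2","H2","H4","H0","H3"]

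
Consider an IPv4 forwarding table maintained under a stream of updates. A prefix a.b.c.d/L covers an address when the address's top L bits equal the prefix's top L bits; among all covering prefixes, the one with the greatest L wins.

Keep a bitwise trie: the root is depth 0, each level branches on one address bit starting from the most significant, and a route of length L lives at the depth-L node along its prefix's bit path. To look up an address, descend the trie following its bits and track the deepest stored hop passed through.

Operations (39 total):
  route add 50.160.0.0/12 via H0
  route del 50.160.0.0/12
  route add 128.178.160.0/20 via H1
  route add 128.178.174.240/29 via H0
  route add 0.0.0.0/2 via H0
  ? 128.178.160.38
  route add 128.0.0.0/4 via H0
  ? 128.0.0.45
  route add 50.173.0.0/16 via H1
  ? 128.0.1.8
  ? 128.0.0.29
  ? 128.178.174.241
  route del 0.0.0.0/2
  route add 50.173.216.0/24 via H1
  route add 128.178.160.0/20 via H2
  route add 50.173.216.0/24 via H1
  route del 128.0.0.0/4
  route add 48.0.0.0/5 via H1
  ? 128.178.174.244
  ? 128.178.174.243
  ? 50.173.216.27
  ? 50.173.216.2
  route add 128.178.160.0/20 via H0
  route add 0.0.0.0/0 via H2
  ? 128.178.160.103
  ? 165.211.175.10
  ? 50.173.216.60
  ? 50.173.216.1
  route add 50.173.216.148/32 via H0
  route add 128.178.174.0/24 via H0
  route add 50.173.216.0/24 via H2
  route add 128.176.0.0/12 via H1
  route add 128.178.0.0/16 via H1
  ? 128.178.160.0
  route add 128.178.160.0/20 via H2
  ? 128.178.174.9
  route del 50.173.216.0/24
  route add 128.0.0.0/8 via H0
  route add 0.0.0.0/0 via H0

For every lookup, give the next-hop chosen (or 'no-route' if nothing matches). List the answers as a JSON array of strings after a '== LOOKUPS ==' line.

Apply in order:
  + 50.160.0.0/12 (H0) depth=12
  del 50.160.0.0/12 (clear depth 12)
  + 128.178.160.0/20 (H1) depth=20
  + 128.178.174.240/29 (H0) depth=29
  + 0.0.0.0/2 (H0) depth=2
  Q 128.178.160.38: descend 10000000101100101010 ; hops seen [H1] ; pick H1
  + 128.0.0.0/4 (H0) depth=4
  Q 128.0.0.45: descend 10000000 ; hops seen [H0] ; pick H0
  + 50.173.0.0/16 (H1) depth=16
  Q 128.0.1.8: descend 10000000 ; hops seen [H0] ; pick H0
  Q 128.0.0.29: descend 10000000 ; hops seen [H0] ; pick H0
  Q 128.178.174.241: descend 10000000101100101010111011110 ; hops seen [H0,H1,H0] ; pick H0
  del 0.0.0.0/2 (clear depth 2)
  + 50.173.216.0/24 (H1) depth=24
  + 128.178.160.0/20 (H2) depth=20
  + 50.173.216.0/24 (H1) depth=24
  del 128.0.0.0/4 (clear depth 4)
  + 48.0.0.0/5 (H1) depth=5
  Q 128.178.174.244: descend 10000000101100101010111011110 ; hops seen [H2,H0] ; pick H0
  Q 128.178.174.243: descend 10000000101100101010111011110 ; hops seen [H2,H0] ; pick H0
  Q 50.173.216.27: descend 001100101010110111011000 ; hops seen [H1,H1,H1] ; pick H1
  Q 50.173.216.2: descend 001100101010110111011000 ; hops seen [H1,H1,H1] ; pick H1
  + 128.178.160.0/20 (H0) depth=20
  + 0.0.0.0/0 (H2) depth=0
  Q 128.178.160.103: descend 10000000101100101010 ; hops seen [H2,H0] ; pick H0
  Q 165.211.175.10: descend 10 ; hops seen [H2] ; pick H2
  Q 50.173.216.60: descend 001100101010110111011000 ; hops seen [H2,H1,H1,H1] ; pick H1
  Q 50.173.216.1: descend 001100101010110111011000 ; hops seen [H2,H1,H1,H1] ; pick H1
  + 50.173.216.148/32 (H0) depth=32
  + 128.178.174.0/24 (H0) depth=24
  + 50.173.216.0/24 (H2) depth=24
  + 128.176.0.0/12 (H1) depth=12
  + 128.178.0.0/16 (H1) depth=16
  Q 128.178.160.0: descend 10000000101100101010 ; hops seen [H2,H1,H1,H0] ; pick H0
  + 128.178.160.0/20 (H2) depth=20
  Q 128.178.174.9: descend 100000001011001010101110 ; hops seen [H2,H1,H1,H2,H0] ; pick H0
  del 50.173.216.0/24 (clear depth 24)
  + 128.0.0.0/8 (H0) depth=8
  + 0.0.0.0/0 (H0) depth=0

== LOOKUPS ==
["H1","H0","H0","H0","H0","H0","H0","H1","H1","H0","H2","H1","H1","H0","H0"]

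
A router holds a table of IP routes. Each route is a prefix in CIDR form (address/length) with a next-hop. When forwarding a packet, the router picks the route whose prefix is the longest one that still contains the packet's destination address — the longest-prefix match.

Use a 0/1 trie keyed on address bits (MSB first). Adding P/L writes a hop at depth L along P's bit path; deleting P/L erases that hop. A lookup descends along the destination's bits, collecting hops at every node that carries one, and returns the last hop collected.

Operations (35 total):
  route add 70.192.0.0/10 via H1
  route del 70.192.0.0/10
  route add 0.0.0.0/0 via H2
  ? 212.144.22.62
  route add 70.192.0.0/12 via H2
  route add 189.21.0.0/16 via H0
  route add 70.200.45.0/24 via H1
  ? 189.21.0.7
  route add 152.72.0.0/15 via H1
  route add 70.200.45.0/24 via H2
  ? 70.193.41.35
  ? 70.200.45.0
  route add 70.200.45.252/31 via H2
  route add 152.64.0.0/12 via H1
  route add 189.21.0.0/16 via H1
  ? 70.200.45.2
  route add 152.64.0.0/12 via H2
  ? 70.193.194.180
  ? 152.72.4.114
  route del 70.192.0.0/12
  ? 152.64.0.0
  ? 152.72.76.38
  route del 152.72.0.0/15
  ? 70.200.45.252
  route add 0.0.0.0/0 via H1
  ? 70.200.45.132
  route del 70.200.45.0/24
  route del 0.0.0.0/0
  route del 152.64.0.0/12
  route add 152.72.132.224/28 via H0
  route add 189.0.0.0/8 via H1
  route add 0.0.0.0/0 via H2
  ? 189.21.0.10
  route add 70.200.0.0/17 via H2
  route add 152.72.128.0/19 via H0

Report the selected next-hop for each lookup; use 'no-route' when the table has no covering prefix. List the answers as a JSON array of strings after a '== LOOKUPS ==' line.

Process each operation:
  + 70.192.0.0/10 (H1) depth=10
  del 70.192.0.0/10 (clear depth 10)
  + 0.0.0.0/0 (H2) depth=0
  ? 212.144.22.62  path d0:H2  best=H2
  + 70.192.0.0/12 (H2) depth=12
  + 189.21.0.0/16 (H0) depth=16
  + 70.200.45.0/24 (H1) depth=24
  ? 189.21.0.7  path d0:H2→d1:-→d2:-→d3:-→d4:-→d5:-→d6:-→d7:-→d8:-→d9:-→d10:-→d11:-→d12:-→d13:-→d14:-→d15:-→d16:H0  best=H0
  + 152.72.0.0/15 (H1) depth=15
  + 70.200.45.0/24 (H2) depth=24
  ? 70.193.41.35  path d0:H2→d1:-→d2:-→d3:-→d4:-→d5:-→d6:-→d7:-→d8:-→d9:-→d10:-→d11:-→d12:H2  best=H2
  ? 70.200.45.0  path d0:H2→d1:-→d2:-→d3:-→d4:-→d5:-→d6:-→d7:-→d8:-→d9:-→d10:-→d11:-→d12:H2→d13:-→d14:-→d15:-→d16:-→d17:-→d18:-→d19:-→d20:-→d21:-→d22:-→d23:-→d24:H2  best=H2
  + 70.200.45.252/31 (H2) depth=31
  + 152.64.0.0/12 (H1) depth=12
  + 189.21.0.0/16 (H1) depth=16
  ? 70.200.45.2  path d0:H2→d1:-→d2:-→d3:-→d4:-→d5:-→d6:-→d7:-→d8:-→d9:-→d10:-→d11:-→d12:H2→d13:-→d14:-→d15:-→d16:-→d17:-→d18:-→d19:-→d20:-→d21:-→d22:-→d23:-→d24:H2  best=H2
  + 152.64.0.0/12 (H2) depth=12
  ? 70.193.194.180  path d0:H2→d1:-→d2:-→d3:-→d4:-→d5:-→d6:-→d7:-→d8:-→d9:-→d10:-→d11:-→d12:H2  best=H2
  ? 152.72.4.114  path d0:H2→d1:-→d2:-→d3:-→d4:-→d5:-→d6:-→d7:-→d8:-→d9:-→d10:-→d11:-→d12:H2→d13:-→d14:-→d15:H1  best=H1
  del 70.192.0.0/12 (clear depth 12)
  ? 152.64.0.0  path d0:H2→d1:-→d2:-→d3:-→d4:-→d5:-→d6:-→d7:-→d8:-→d9:-→d10:-→d11:-→d12:H2  best=H2
  ? 152.72.76.38  path d0:H2→d1:-→d2:-→d3:-→d4:-→d5:-→d6:-→d7:-→d8:-→d9:-→d10:-→d11:-→d12:H2→d13:-→d14:-→d15:H1  best=H1
  del 152.72.0.0/15 (clear depth 15)
  ? 70.200.45.252  path d0:H2→d1:-→d2:-→d3:-→d4:-→d5:-→d6:-→d7:-→d8:-→d9:-→d10:-→d11:-→d12:-→d13:-→d14:-→d15:-→d16:-→d17:-→d18:-→d19:-→d20:-→d21:-→d22:-→d23:-→d24:H2→d25:-→d26:-→d27:-→d28:-→d29:-→d30:-→d31:H2  best=H2
  + 0.0.0.0/0 (H1) depth=0
  ? 70.200.45.132  path d0:H1→d1:-→d2:-→d3:-→d4:-→d5:-→d6:-→d7:-→d8:-→d9:-→d10:-→d11:-→d12:-→d13:-→d14:-→d15:-→d16:-→d17:-→d18:-→d19:-→d20:-→d21:-→d22:-→d23:-→d24:H2→d25:-  best=H2
  del 70.200.45.0/24 (clear depth 24)
  del 0.0.0.0/0 (clear depth 0)
  del 152.64.0.0/12 (clear depth 12)
  + 152.72.132.224/28 (H0) depth=28
  + 189.0.0.0/8 (H1) depth=8
  + 0.0.0.0/0 (H2) depth=0
  ? 189.21.0.10  path d0:H2→d1:-→d2:-→d3:-→d4:-→d5:-→d6:-→d7:-→d8:H1→d9:-→d10:-→d11:-→d12:-→d13:-→d14:-→d15:-→d16:H1  best=H1
  + 70.200.0.0/17 (H2) depth=17
  + 152.72.128.0/19 (H0) depth=19

== LOOKUPS ==
["H2","H0","H2","H2","H2","H2","H1","H2","H1","H2","H2","H1"]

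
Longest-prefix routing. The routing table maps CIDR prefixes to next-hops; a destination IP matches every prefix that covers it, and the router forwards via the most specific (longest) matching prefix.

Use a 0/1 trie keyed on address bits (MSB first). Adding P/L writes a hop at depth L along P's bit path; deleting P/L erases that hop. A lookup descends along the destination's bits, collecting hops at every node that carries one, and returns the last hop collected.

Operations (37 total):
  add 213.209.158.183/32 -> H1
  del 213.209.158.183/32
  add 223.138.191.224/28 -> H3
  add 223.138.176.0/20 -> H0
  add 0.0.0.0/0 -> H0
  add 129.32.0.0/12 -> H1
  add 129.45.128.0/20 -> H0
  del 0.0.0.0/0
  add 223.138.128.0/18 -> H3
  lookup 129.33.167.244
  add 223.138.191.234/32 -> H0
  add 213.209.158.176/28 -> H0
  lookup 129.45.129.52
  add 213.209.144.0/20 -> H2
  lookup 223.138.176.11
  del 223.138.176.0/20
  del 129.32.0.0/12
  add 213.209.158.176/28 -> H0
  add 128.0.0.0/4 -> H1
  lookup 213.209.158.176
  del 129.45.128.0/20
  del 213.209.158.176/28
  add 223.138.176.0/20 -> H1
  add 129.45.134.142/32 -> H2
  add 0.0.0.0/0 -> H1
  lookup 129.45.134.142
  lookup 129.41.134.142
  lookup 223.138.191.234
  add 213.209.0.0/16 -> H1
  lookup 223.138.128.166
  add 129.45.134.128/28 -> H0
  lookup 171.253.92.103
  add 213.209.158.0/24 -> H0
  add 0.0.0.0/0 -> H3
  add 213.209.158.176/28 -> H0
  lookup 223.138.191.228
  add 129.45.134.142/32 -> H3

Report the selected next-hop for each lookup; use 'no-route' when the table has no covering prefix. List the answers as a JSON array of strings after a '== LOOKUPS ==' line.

Process each operation:
  + 213.209.158.183/32 (H1) depth=32
  del 213.209.158.183/32 (clear depth 32)
  + 223.138.191.224/28 (H3) depth=28
  + 223.138.176.0/20 (H0) depth=20
  + 0.0.0.0/0 (H0) depth=0
  + 129.32.0.0/12 (H1) depth=12
  + 129.45.128.0/20 (H0) depth=20
  del 0.0.0.0/0 (clear depth 0)
  + 223.138.128.0/18 (H3) depth=18
  Q 129.33.167.244: descend 100000010010 ; hops seen [H1] ; pick H1
  + 223.138.191.234/32 (H0) depth=32
  + 213.209.158.176/28 (H0) depth=28
  Q 129.45.129.52: descend 10000001001011011000 ; hops seen [H1,H0] ; pick H0
  + 213.209.144.0/20 (H2) depth=20
  Q 223.138.176.11: descend 11011111100010101011 ; hops seen [H3,H0] ; pick H0
  del 223.138.176.0/20 (clear depth 20)
  del 129.32.0.0/12 (clear depth 12)
  + 213.209.158.176/28 (H0) depth=28
  + 128.0.0.0/4 (H1) depth=4
  Q 213.209.158.176: descend 11010101110100011001111010110 ; hops seen [H2,H0] ; pick H0
  del 129.45.128.0/20 (clear depth 20)
  del 213.209.158.176/28 (clear depth 28)
  + 223.138.176.0/20 (H1) depth=20
  + 129.45.134.142/32 (H2) depth=32
  + 0.0.0.0/0 (H1) depth=0
  Q 129.45.134.142: descend 10000001001011011000011010001110 ; hops seen [H1,H1,H2] ; pick H2
  Q 129.41.134.142: descend 1000000100101 ; hops seen [H1,H1] ; pick H1
  Q 223.138.191.234: descend 11011111100010101011111111101010 ; hops seen [H1,H3,H1,H3,H0] ; pick H0
  + 213.209.0.0/16 (H1) depth=16
  Q 223.138.128.166: descend 110111111000101010 ; hops seen [H1,H3] ; pick H3
  + 129.45.134.128/28 (H0) depth=28
  Q 171.253.92.103: descend 10 ; hops seen [H1] ; pick H1
  + 213.209.158.0/24 (H0) depth=24
  + 0.0.0.0/0 (H3) depth=0
  + 213.209.158.176/28 (H0) depth=28
  Q 223.138.191.228: descend 1101111110001010101111111110 ; hops seen [H3,H3,H1,H3] ; pick H3
  + 129.45.134.142/32 (H3) depth=32

== LOOKUPS ==
["H1","H0","H0","H0","H2","H1","H0","H3","H1","H3"]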